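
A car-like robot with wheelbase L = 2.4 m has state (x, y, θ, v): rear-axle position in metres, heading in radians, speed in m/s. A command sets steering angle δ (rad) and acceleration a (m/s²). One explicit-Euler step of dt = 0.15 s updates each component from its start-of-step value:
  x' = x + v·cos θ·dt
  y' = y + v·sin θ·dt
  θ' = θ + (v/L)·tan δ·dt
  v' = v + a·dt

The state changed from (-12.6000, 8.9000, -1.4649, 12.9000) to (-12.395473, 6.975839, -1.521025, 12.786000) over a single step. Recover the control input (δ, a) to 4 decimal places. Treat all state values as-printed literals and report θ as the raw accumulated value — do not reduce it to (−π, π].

δ = -0.0695, a = -0.7600

a = (v'−v)/dt = (-0.114000)/0.15 = -0.7600
Δθ = θ'−θ = -0.056125;  (v·dt/L) = 12.9000·0.15/2.4 = 0.806250
tan δ = Δθ·L/(v·dt) = -0.069612  →  δ = -0.0695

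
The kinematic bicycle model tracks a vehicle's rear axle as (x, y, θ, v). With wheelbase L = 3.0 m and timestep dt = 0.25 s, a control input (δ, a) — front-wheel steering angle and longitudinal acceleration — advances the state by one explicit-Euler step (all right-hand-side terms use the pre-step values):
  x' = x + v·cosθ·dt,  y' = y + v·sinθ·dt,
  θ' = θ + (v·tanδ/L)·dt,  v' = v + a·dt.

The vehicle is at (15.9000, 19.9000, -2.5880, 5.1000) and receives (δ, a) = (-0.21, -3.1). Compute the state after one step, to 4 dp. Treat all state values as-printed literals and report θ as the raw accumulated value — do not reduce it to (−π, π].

x' = 15.9000 + 5.1000·cos(-2.5880)·0.25 = 14.8154
y' = 19.9000 + 5.1000·sin(-2.5880)·0.25 = 19.2297
θ' = -2.5880 + (5.1000/3.0)·tan(-0.21)·0.25 = -2.6786
v' = 5.1000 − 3.1000·0.25 = 4.3250

(14.8154, 19.2297, -2.6786, 4.3250)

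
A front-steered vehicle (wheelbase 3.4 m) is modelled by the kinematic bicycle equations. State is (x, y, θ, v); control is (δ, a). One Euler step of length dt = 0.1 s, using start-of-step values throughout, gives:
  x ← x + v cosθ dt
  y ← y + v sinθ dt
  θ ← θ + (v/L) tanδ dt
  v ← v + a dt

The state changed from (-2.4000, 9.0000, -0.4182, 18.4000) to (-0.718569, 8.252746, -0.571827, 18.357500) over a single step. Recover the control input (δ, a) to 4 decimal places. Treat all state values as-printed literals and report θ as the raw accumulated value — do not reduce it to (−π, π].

a = (v'−v)/dt = (-0.042500)/0.1 = -0.4250
Δθ = θ'−θ = -0.153627;  (v·dt/L) = 18.4000·0.1/3.4 = 0.541176
tan δ = Δθ·L/(v·dt) = -0.283876  →  δ = -0.2766

δ = -0.2766, a = -0.4250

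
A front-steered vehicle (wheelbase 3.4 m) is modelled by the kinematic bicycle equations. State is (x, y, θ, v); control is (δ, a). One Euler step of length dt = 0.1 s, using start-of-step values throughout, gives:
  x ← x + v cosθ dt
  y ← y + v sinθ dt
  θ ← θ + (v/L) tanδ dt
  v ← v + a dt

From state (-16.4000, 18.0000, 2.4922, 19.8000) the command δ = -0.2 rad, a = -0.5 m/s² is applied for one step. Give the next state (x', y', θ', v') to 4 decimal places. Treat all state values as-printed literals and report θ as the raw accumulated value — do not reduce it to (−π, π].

x' = -16.4000 + 19.8000·cos(2.4922)·0.1 = -17.9770
y' = 18.0000 + 19.8000·sin(2.4922)·0.1 = 19.1973
θ' = 2.4922 + (19.8000/3.4)·tan(-0.2)·0.1 = 2.3742
v' = 19.8000 − 0.5000·0.1 = 19.7500

(-17.9770, 19.1973, 2.3742, 19.7500)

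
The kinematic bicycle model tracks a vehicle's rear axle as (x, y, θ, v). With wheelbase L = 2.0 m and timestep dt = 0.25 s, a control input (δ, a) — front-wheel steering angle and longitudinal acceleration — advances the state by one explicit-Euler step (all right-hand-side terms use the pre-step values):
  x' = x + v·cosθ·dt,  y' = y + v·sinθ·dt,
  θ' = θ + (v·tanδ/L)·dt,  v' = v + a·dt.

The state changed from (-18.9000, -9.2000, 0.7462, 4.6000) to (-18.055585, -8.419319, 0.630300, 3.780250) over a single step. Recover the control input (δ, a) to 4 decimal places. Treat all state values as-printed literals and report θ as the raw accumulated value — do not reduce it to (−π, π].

δ = -0.1989, a = -3.2790

a = (v'−v)/dt = (-0.819750)/0.25 = -3.2790
Δθ = θ'−θ = -0.115900;  (v·dt/L) = 4.6000·0.25/2.0 = 0.575000
tan δ = Δθ·L/(v·dt) = -0.201565  →  δ = -0.1989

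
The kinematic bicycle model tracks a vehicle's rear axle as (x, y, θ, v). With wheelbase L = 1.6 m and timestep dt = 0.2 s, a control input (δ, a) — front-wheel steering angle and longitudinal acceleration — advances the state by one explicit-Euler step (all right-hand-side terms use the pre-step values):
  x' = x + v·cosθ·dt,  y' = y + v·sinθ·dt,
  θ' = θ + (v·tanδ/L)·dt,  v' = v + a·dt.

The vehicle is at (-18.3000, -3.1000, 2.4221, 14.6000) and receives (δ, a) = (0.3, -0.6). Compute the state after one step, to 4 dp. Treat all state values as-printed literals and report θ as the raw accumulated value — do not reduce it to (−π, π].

(-20.4962, -1.1757, 2.9866, 14.4800)

x' = -18.3000 + 14.6000·cos(2.4221)·0.2 = -20.4962
y' = -3.1000 + 14.6000·sin(2.4221)·0.2 = -1.1757
θ' = 2.4221 + (14.6000/1.6)·tan(0.3)·0.2 = 2.9866
v' = 14.6000 − 0.6000·0.2 = 14.4800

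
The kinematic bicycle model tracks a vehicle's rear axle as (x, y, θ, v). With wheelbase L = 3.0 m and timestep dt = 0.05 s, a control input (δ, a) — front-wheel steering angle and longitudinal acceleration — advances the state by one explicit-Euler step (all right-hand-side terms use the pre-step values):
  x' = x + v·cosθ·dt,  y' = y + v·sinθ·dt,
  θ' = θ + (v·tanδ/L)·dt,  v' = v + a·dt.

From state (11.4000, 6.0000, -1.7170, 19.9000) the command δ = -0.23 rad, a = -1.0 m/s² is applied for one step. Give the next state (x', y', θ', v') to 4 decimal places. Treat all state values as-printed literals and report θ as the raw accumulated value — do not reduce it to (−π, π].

(11.2550, 5.0156, -1.7947, 19.8500)

x' = 11.4000 + 19.9000·cos(-1.7170)·0.05 = 11.2550
y' = 6.0000 + 19.9000·sin(-1.7170)·0.05 = 5.0156
θ' = -1.7170 + (19.9000/3.0)·tan(-0.23)·0.05 = -1.7947
v' = 19.9000 − 1.0000·0.05 = 19.8500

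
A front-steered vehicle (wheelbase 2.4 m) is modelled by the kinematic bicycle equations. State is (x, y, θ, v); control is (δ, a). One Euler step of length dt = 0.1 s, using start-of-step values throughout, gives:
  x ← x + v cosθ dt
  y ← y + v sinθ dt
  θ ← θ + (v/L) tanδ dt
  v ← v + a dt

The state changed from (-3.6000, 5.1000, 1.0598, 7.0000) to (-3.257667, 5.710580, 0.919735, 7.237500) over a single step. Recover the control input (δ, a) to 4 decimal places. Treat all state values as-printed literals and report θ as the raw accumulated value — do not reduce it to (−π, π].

δ = -0.4477, a = 2.3750

a = (v'−v)/dt = (0.237500)/0.1 = 2.3750
Δθ = θ'−θ = -0.140065;  (v·dt/L) = 7.0000·0.1/2.4 = 0.291667
tan δ = Δθ·L/(v·dt) = -0.480223  →  δ = -0.4477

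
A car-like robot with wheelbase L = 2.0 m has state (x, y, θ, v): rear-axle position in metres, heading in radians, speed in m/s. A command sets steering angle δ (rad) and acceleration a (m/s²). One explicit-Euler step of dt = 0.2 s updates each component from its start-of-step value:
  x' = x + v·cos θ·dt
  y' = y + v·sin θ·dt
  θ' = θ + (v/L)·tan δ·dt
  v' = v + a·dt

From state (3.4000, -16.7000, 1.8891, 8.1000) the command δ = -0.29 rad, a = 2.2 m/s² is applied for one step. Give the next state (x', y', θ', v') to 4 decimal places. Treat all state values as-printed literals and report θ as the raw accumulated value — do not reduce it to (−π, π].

(2.8930, -15.1614, 1.6474, 8.5400)

x' = 3.4000 + 8.1000·cos(1.8891)·0.2 = 2.8930
y' = -16.7000 + 8.1000·sin(1.8891)·0.2 = -15.1614
θ' = 1.8891 + (8.1000/2.0)·tan(-0.29)·0.2 = 1.6474
v' = 8.1000 + 2.2000·0.2 = 8.5400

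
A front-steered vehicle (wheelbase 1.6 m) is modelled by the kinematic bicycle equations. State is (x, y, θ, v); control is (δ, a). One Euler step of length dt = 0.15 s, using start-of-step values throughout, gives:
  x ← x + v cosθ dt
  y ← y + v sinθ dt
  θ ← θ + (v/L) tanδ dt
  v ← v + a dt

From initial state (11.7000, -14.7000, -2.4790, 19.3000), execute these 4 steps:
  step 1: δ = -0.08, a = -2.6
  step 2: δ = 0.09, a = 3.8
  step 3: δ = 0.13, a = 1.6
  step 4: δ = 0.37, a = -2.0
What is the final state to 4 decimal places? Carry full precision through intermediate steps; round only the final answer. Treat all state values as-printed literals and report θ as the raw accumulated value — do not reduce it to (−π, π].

(2.8752, -22.0626, -1.5083, 19.4200)

after step 1 (δ=-0.08, a=-2.6): (9.417582, -16.480897, -2.624060, 18.910000)
after step 2 (δ=0.09, a=3.8): (6.952544, -17.884220, -2.464074, 19.480000)
after step 3 (δ=0.13, a=1.6): (4.675924, -19.715910, -2.225315, 19.720000)
after step 4 (δ=0.37, a=-2.0): (2.875159, -22.062612, -1.508253, 19.420000)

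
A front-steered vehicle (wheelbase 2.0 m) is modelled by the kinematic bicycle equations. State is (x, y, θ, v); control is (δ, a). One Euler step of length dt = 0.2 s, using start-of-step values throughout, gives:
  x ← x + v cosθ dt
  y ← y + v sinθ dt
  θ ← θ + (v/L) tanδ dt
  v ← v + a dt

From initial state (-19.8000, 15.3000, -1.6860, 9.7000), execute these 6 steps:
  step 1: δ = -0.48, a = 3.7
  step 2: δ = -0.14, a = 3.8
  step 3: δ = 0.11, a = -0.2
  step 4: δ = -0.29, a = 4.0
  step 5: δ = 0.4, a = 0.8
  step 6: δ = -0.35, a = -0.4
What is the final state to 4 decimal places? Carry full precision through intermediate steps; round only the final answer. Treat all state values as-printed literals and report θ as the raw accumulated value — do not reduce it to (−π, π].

after step 1 (δ=-0.48, a=3.7): (-20.023001, 13.372859, -2.190993, 10.440000)
after step 2 (δ=-0.14, a=3.8): (-21.236536, 11.673719, -2.338115, 11.200000)
after step 3 (δ=0.11, a=-0.2): (-22.791561, 10.061424, -2.214416, 11.160000)
after step 4 (δ=-0.29, a=4.0): (-24.130972, 8.275982, -2.547444, 11.960000)
after step 5 (δ=0.4, a=0.8): (-26.113045, 6.936933, -2.041784, 12.120000)
after step 6 (δ=-0.35, a=-0.4): (-27.212974, 4.776856, -2.484198, 12.040000)

(-27.2130, 4.7769, -2.4842, 12.0400)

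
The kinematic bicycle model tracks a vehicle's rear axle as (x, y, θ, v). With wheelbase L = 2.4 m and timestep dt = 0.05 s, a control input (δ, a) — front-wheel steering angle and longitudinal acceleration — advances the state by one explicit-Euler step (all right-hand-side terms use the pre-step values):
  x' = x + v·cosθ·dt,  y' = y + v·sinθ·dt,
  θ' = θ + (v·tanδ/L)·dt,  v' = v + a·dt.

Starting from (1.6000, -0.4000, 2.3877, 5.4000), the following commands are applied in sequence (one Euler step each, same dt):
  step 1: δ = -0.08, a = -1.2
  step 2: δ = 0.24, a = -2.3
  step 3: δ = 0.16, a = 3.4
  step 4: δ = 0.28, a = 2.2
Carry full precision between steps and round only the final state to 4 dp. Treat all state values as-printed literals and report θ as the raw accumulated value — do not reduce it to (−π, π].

after step 1 (δ=-0.08, a=-1.2): (1.403162, -0.215190, 2.378681, 5.340000)
after step 2 (δ=0.24, a=-2.3): (1.210167, -0.030685, 2.405905, 5.225000)
after step 3 (δ=0.16, a=3.4): (1.016484, 0.144639, 2.423472, 5.395000)
after step 4 (δ=0.28, a=2.2): (0.813351, 0.322126, 2.455792, 5.505000)

(0.8134, 0.3221, 2.4558, 5.5050)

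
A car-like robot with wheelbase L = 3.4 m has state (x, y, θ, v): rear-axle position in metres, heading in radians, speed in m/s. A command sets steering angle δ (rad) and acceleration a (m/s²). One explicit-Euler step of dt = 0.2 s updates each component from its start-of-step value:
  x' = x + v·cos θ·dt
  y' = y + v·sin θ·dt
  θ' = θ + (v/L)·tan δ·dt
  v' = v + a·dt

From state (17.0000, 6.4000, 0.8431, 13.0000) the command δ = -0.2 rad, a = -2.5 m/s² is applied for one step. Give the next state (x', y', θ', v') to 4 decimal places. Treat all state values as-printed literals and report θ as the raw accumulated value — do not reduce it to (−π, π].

x' = 17.0000 + 13.0000·cos(0.8431)·0.2 = 18.7294
y' = 6.4000 + 13.0000·sin(0.8431)·0.2 = 8.3414
θ' = 0.8431 + (13.0000/3.4)·tan(-0.2)·0.2 = 0.6881
v' = 13.0000 − 2.5000·0.2 = 12.5000

(18.7294, 8.3414, 0.6881, 12.5000)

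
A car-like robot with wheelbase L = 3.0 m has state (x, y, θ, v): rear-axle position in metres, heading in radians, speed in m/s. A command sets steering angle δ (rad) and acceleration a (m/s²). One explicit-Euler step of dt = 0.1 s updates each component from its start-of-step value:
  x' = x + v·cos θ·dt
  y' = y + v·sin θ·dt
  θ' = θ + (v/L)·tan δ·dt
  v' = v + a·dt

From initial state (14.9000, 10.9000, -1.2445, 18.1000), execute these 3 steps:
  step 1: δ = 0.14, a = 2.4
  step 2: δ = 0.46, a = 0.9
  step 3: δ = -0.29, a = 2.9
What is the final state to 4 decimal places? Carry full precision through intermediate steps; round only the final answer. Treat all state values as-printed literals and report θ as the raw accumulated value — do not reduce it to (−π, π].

(17.4206, 6.1119, -1.0399, 18.7200)

after step 1 (δ=0.14, a=2.4): (15.480172, 9.185503, -1.159477, 18.340000)
after step 2 (δ=0.46, a=0.9): (16.213440, 7.504469, -0.856593, 18.430000)
after step 3 (δ=-0.29, a=2.9): (17.420634, 6.111870, -1.039918, 18.720000)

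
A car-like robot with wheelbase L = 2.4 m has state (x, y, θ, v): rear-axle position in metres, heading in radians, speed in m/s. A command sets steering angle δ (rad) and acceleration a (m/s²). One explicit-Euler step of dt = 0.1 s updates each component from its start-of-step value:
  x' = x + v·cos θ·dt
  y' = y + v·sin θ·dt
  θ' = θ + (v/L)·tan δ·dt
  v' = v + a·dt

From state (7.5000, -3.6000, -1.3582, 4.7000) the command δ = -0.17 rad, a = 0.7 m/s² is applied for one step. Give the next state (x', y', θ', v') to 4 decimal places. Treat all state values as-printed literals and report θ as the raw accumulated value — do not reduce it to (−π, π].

x' = 7.5000 + 4.7000·cos(-1.3582)·0.1 = 7.5992
y' = -3.6000 + 4.7000·sin(-1.3582)·0.1 = -4.0594
θ' = -1.3582 + (4.7000/2.4)·tan(-0.17)·0.1 = -1.3918
v' = 4.7000 + 0.7000·0.1 = 4.7700

(7.5992, -4.0594, -1.3918, 4.7700)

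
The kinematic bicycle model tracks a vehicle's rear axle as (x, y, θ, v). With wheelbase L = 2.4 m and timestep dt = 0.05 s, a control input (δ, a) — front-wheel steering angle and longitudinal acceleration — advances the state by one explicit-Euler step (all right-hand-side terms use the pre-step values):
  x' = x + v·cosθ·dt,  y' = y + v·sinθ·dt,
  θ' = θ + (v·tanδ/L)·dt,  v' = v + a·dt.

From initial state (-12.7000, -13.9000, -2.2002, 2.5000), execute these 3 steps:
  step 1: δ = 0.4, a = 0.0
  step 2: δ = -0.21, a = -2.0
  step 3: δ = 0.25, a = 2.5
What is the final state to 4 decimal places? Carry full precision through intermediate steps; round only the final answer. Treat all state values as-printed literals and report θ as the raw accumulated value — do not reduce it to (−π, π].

(-12.9145, -14.2015, -2.1765, 2.5250)

after step 1 (δ=0.4, a=0.0): (-12.773583, -14.001047, -2.178180, 2.500000)
after step 2 (δ=-0.21, a=-2.0): (-12.844923, -14.103690, -2.189281, 2.400000)
after step 3 (δ=0.25, a=2.5): (-12.914499, -14.201461, -2.176514, 2.525000)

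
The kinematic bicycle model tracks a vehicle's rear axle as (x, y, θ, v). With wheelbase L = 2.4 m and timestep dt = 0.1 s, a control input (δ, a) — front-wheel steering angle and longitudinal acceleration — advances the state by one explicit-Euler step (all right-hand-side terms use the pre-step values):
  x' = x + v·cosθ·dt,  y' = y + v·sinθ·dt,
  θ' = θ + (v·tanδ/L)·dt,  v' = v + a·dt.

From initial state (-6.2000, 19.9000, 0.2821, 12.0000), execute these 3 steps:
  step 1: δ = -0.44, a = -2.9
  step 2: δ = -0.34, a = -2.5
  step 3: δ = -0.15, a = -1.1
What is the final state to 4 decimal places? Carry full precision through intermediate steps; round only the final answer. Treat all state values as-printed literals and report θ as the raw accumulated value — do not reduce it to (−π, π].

after step 1 (δ=-0.44, a=-2.9): (-5.047432, 20.234048, 0.046710, 11.710000)
after step 2 (δ=-0.34, a=-2.5): (-3.877710, 20.288725, -0.125884, 11.460000)
after step 3 (δ=-0.15, a=-1.1): (-2.740778, 20.144842, -0.198051, 11.350000)

(-2.7408, 20.1448, -0.1981, 11.3500)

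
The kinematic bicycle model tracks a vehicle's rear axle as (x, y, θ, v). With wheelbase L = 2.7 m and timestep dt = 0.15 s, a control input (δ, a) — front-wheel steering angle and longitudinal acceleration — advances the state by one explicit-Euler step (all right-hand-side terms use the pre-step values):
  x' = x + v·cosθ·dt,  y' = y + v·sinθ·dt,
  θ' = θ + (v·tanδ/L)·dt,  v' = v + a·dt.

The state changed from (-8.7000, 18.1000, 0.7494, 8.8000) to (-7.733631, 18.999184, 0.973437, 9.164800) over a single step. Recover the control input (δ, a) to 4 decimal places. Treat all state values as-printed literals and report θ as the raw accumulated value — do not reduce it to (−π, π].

δ = 0.4297, a = 2.4320

a = (v'−v)/dt = (0.364800)/0.15 = 2.4320
Δθ = θ'−θ = 0.224037;  (v·dt/L) = 8.8000·0.15/2.7 = 0.488889
tan δ = Δθ·L/(v·dt) = 0.458258  →  δ = 0.4297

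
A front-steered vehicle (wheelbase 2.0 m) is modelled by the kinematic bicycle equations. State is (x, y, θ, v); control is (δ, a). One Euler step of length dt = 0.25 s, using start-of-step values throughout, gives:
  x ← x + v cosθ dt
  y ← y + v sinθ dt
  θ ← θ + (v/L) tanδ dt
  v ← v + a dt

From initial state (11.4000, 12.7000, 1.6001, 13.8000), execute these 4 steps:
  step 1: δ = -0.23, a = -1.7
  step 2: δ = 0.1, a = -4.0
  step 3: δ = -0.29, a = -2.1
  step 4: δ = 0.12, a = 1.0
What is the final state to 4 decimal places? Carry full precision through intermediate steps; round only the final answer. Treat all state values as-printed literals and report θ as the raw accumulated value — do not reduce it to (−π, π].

(14.9938, 24.6131, 1.0810, 12.1000)

after step 1 (δ=-0.23, a=-1.7): (11.298917, 16.148519, 1.196203, 13.375000)
after step 2 (δ=0.1, a=-4.0): (12.522376, 19.260401, 1.363950, 12.375000)
after step 3 (δ=-0.29, a=-2.1): (13.157754, 22.288203, 0.902342, 11.850000)
after step 4 (δ=0.12, a=1.0): (14.993833, 24.613116, 1.080951, 12.100000)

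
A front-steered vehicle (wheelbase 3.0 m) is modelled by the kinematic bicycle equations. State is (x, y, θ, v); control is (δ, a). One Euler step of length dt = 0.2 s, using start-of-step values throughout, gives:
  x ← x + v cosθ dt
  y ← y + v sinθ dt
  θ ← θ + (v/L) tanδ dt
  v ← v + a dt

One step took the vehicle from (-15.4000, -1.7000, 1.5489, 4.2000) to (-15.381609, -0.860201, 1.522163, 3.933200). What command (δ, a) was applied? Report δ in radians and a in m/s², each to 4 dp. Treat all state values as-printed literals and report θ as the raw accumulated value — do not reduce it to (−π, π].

a = (v'−v)/dt = (-0.266800)/0.2 = -1.3340
Δθ = θ'−θ = -0.026737;  (v·dt/L) = 4.2000·0.2/3.0 = 0.280000
tan δ = Δθ·L/(v·dt) = -0.095489  →  δ = -0.0952

δ = -0.0952, a = -1.3340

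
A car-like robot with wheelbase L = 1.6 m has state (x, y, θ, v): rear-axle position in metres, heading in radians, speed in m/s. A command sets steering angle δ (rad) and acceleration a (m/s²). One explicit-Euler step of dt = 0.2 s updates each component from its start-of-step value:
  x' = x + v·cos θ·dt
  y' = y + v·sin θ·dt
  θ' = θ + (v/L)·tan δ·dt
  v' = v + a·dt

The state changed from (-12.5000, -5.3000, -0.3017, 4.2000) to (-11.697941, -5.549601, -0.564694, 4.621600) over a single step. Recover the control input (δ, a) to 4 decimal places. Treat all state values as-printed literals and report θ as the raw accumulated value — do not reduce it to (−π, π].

δ = -0.4644, a = 2.1080

a = (v'−v)/dt = (0.421600)/0.2 = 2.1080
Δθ = θ'−θ = -0.262994;  (v·dt/L) = 4.2000·0.2/1.6 = 0.525000
tan δ = Δθ·L/(v·dt) = -0.500941  →  δ = -0.4644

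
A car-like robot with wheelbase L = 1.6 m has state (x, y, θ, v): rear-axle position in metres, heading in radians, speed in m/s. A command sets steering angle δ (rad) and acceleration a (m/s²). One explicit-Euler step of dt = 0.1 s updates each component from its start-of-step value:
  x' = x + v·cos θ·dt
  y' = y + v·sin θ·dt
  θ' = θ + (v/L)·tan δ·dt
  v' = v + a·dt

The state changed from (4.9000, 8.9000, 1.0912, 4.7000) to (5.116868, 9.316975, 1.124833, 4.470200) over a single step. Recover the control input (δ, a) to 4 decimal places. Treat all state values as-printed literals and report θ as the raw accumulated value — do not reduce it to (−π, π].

a = (v'−v)/dt = (-0.229800)/0.1 = -2.2980
Δθ = θ'−θ = 0.033633;  (v·dt/L) = 4.7000·0.1/1.6 = 0.293750
tan δ = Δθ·L/(v·dt) = 0.114495  →  δ = 0.1140

δ = 0.1140, a = -2.2980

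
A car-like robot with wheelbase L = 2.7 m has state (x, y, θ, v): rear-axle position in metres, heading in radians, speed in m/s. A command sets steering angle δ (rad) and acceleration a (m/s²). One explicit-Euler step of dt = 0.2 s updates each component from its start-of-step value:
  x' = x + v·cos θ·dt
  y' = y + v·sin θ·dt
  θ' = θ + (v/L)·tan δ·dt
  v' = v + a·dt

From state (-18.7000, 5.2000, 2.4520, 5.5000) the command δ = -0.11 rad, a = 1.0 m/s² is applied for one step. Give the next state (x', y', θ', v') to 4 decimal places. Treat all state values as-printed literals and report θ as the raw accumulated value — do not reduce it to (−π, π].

x' = -18.7000 + 5.5000·cos(2.4520)·0.2 = -19.5487
y' = 5.2000 + 5.5000·sin(2.4520)·0.2 = 5.8998
θ' = 2.4520 + (5.5000/2.7)·tan(-0.11)·0.2 = 2.4070
v' = 5.5000 + 1.0000·0.2 = 5.7000

(-19.5487, 5.8998, 2.4070, 5.7000)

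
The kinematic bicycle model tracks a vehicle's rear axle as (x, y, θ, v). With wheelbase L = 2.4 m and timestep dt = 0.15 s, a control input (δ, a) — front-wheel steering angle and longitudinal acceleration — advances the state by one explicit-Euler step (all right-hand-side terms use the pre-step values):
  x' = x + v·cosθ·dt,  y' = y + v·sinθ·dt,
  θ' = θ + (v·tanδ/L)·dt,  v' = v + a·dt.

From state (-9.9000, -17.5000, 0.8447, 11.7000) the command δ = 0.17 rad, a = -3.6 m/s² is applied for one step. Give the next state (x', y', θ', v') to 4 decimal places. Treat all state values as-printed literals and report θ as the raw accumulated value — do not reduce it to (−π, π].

x' = -9.9000 + 11.7000·cos(0.8447)·0.15 = -8.7348
y' = -17.5000 + 11.7000·sin(0.8447)·0.15 = -16.1877
θ' = 0.8447 + (11.7000/2.4)·tan(0.17)·0.15 = 0.9702
v' = 11.7000 − 3.6000·0.15 = 11.1600

(-8.7348, -16.1877, 0.9702, 11.1600)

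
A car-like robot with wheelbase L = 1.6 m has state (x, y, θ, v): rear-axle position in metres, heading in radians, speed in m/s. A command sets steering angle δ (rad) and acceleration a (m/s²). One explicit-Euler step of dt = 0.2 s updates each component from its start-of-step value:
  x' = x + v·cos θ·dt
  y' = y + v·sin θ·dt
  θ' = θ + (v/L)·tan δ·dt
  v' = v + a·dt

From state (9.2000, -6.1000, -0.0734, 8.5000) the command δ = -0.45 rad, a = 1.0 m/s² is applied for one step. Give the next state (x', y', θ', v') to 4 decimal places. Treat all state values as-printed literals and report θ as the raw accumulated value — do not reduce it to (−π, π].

(10.8954, -6.2247, -0.5866, 8.7000)

x' = 9.2000 + 8.5000·cos(-0.0734)·0.2 = 10.8954
y' = -6.1000 + 8.5000·sin(-0.0734)·0.2 = -6.2247
θ' = -0.0734 + (8.5000/1.6)·tan(-0.45)·0.2 = -0.5866
v' = 8.5000 + 1.0000·0.2 = 8.7000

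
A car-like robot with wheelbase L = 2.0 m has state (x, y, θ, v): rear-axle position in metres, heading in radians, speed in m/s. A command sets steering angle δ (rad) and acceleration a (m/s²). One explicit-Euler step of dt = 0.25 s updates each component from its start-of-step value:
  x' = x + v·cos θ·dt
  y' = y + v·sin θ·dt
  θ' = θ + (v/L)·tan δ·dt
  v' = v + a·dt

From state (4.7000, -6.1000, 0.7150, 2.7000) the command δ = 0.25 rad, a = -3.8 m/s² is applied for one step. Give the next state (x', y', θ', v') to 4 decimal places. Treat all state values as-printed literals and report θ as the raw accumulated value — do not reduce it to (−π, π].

(5.2097, -5.6575, 0.8012, 1.7500)

x' = 4.7000 + 2.7000·cos(0.7150)·0.25 = 5.2097
y' = -6.1000 + 2.7000·sin(0.7150)·0.25 = -5.6575
θ' = 0.7150 + (2.7000/2.0)·tan(0.25)·0.25 = 0.8012
v' = 2.7000 − 3.8000·0.25 = 1.7500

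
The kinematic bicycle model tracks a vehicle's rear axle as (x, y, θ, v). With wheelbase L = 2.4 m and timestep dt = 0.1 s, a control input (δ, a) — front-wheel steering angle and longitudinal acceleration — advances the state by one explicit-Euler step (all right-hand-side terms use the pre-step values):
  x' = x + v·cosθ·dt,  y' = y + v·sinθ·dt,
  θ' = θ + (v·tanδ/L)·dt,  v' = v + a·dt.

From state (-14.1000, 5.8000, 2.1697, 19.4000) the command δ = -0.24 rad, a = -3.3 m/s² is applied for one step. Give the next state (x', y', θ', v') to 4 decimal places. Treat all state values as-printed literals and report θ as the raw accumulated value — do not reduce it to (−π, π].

x' = -14.1000 + 19.4000·cos(2.1697)·0.1 = -15.1937
y' = 5.8000 + 19.4000·sin(2.1697)·0.1 = 7.4024
θ' = 2.1697 + (19.4000/2.4)·tan(-0.24)·0.1 = 1.9719
v' = 19.4000 − 3.3000·0.1 = 19.0700

(-15.1937, 7.4024, 1.9719, 19.0700)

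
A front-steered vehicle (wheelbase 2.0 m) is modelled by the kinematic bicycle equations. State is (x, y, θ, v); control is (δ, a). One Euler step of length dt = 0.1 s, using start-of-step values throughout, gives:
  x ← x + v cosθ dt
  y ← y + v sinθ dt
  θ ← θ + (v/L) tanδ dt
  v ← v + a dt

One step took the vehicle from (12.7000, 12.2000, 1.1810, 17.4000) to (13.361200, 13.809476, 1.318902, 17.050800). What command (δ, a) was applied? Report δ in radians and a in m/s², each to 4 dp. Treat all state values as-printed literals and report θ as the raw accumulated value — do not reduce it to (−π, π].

δ = 0.1572, a = -3.4920

a = (v'−v)/dt = (-0.349200)/0.1 = -3.4920
Δθ = θ'−θ = 0.137902;  (v·dt/L) = 17.4000·0.1/2.0 = 0.870000
tan δ = Δθ·L/(v·dt) = 0.158508  →  δ = 0.1572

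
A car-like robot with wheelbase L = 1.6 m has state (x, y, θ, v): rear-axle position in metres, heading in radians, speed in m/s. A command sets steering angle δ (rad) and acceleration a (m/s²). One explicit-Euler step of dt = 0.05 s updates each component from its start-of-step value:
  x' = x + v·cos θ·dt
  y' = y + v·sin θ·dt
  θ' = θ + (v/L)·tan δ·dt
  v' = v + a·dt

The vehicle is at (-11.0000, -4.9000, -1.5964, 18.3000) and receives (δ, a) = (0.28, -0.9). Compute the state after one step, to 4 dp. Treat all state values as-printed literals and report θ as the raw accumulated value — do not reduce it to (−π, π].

(-11.0234, -5.8147, -1.4320, 18.2550)

x' = -11.0000 + 18.3000·cos(-1.5964)·0.05 = -11.0234
y' = -4.9000 + 18.3000·sin(-1.5964)·0.05 = -5.8147
θ' = -1.5964 + (18.3000/1.6)·tan(0.28)·0.05 = -1.4320
v' = 18.3000 − 0.9000·0.05 = 18.2550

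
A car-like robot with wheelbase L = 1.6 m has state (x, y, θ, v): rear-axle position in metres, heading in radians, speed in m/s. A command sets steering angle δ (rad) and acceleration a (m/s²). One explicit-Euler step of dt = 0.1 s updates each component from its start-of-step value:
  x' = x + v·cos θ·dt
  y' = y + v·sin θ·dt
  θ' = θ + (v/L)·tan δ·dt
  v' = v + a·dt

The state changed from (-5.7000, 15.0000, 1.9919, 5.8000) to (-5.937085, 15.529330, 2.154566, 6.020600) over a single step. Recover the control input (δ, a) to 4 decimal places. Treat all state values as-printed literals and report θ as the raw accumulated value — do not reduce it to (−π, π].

a = (v'−v)/dt = (0.220600)/0.1 = 2.2060
Δθ = θ'−θ = 0.162666;  (v·dt/L) = 5.8000·0.1/1.6 = 0.362500
tan δ = Δθ·L/(v·dt) = 0.448734  →  δ = 0.4218

δ = 0.4218, a = 2.2060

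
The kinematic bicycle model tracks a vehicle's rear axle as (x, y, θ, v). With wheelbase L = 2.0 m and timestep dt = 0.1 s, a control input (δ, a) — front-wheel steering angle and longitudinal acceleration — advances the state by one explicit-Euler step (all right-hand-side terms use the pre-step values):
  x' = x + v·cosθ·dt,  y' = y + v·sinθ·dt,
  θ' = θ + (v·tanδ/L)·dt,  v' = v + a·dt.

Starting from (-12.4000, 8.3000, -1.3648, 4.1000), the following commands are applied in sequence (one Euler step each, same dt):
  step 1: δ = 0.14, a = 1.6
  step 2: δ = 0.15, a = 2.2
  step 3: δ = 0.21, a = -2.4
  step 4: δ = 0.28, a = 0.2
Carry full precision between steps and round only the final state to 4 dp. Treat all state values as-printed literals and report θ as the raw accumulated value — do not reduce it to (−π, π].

(-11.9675, 6.6491, -1.1950, 4.2600)

after step 1 (δ=0.14, a=1.6): (-12.316138, 7.898668, -1.335911, 4.260000)
after step 2 (δ=0.15, a=2.2): (-12.216994, 7.484366, -1.303719, 4.480000)
after step 3 (δ=0.21, a=-2.4): (-12.098761, 7.052249, -1.255975, 4.240000)
after step 4 (δ=0.28, a=0.2): (-11.967471, 6.649088, -1.195014, 4.260000)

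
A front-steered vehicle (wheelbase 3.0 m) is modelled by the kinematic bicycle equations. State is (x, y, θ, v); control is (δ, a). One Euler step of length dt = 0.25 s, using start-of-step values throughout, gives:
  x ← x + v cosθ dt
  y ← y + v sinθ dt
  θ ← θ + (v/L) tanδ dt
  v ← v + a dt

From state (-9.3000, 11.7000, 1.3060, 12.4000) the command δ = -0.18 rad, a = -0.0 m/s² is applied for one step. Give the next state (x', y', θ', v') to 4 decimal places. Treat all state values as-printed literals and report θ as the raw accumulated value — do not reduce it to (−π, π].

x' = -9.3000 + 12.4000·cos(1.3060)·0.25 = -8.4887
y' = 11.7000 + 12.4000·sin(1.3060)·0.25 = 14.6920
θ' = 1.3060 + (12.4000/3.0)·tan(-0.18)·0.25 = 1.1180
v' = 12.4000 + 0.0000·0.25 = 12.4000

(-8.4887, 14.6920, 1.1180, 12.4000)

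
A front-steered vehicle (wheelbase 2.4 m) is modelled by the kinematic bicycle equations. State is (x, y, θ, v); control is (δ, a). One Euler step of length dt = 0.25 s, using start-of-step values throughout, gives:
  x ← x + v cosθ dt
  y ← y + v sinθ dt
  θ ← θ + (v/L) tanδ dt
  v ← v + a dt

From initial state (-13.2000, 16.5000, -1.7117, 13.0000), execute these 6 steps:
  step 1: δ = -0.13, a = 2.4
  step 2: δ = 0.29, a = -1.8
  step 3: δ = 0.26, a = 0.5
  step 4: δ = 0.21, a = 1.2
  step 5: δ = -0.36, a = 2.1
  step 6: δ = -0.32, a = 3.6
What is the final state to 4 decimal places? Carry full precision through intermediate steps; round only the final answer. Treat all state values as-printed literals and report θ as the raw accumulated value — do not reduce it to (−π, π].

(-9.7176, -2.0584, -1.8258, 15.0000)

after step 1 (δ=-0.13, a=2.4): (-13.656423, 13.282209, -1.888740, 13.600000)
after step 2 (δ=0.29, a=-1.8): (-14.719311, 10.052616, -1.465989, 13.150000)
after step 3 (δ=0.26, a=0.5): (-14.375386, 6.783156, -1.101595, 13.275000)
after step 4 (δ=0.21, a=1.2): (-12.874732, 3.823065, -0.806859, 13.575000)
after step 5 (δ=-0.36, a=2.1): (-10.527037, 1.372378, -1.339116, 14.100000)
after step 6 (δ=-0.32, a=3.6): (-9.717649, -2.058440, -1.825844, 15.000000)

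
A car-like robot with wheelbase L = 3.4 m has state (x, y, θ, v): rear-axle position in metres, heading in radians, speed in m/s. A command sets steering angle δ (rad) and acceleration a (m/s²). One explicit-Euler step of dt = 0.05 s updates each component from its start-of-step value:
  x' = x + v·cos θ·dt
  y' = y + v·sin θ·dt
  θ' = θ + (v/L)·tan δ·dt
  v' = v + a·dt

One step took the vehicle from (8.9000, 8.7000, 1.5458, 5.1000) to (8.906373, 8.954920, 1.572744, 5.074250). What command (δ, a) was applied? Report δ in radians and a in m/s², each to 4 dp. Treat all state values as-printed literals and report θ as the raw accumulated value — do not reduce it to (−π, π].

δ = 0.3449, a = -0.5150

a = (v'−v)/dt = (-0.025750)/0.05 = -0.5150
Δθ = θ'−θ = 0.026944;  (v·dt/L) = 5.1000·0.05/3.4 = 0.075000
tan δ = Δθ·L/(v·dt) = 0.359253  →  δ = 0.3449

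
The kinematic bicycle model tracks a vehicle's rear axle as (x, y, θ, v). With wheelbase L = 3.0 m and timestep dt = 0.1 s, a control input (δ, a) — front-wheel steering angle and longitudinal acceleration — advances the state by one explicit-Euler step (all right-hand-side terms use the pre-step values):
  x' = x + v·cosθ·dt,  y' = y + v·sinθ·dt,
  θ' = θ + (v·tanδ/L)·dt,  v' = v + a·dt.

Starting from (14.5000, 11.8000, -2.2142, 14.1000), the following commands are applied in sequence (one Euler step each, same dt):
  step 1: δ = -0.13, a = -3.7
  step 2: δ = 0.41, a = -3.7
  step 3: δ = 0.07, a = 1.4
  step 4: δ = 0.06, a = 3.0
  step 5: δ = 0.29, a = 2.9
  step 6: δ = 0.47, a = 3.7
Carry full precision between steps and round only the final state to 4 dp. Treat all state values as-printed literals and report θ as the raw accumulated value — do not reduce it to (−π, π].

(10.4723, 4.6711, -1.6426, 14.4600)

after step 1 (δ=-0.13, a=-3.7): (13.654110, 10.671918, -2.275647, 13.730000)
after step 2 (δ=0.41, a=-3.7): (12.764516, 9.626092, -2.076730, 13.360000)
after step 3 (δ=0.07, a=1.4): (12.117058, 8.457463, -2.045506, 13.500000)
after step 4 (δ=0.06, a=3.0): (11.499999, 7.256738, -2.018474, 13.800000)
after step 5 (δ=0.29, a=2.9): (10.902635, 6.012730, -1.881204, 14.090000)
after step 6 (δ=0.47, a=3.7): (10.472261, 4.671068, -1.642629, 14.460000)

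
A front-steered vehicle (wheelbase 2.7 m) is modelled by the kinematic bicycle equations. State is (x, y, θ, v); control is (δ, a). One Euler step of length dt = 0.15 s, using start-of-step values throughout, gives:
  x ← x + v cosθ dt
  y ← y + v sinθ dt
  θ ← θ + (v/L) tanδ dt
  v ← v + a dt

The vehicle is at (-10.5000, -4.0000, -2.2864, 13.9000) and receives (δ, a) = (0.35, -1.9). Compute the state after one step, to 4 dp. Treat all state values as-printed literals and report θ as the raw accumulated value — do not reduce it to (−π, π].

(-11.8679, -5.5735, -2.0045, 13.6150)

x' = -10.5000 + 13.9000·cos(-2.2864)·0.15 = -11.8679
y' = -4.0000 + 13.9000·sin(-2.2864)·0.15 = -5.5735
θ' = -2.2864 + (13.9000/2.7)·tan(0.35)·0.15 = -2.0045
v' = 13.9000 − 1.9000·0.15 = 13.6150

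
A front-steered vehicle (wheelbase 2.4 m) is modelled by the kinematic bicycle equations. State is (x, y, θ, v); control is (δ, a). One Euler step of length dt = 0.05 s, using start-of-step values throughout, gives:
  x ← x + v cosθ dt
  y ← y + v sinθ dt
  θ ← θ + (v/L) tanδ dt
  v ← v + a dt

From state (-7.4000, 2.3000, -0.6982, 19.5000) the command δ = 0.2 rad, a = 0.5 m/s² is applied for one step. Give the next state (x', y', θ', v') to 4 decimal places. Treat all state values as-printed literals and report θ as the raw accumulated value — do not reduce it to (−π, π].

(-6.6531, 1.6732, -0.6158, 19.5250)

x' = -7.4000 + 19.5000·cos(-0.6982)·0.05 = -6.6531
y' = 2.3000 + 19.5000·sin(-0.6982)·0.05 = 1.6732
θ' = -0.6982 + (19.5000/2.4)·tan(0.2)·0.05 = -0.6158
v' = 19.5000 + 0.5000·0.05 = 19.5250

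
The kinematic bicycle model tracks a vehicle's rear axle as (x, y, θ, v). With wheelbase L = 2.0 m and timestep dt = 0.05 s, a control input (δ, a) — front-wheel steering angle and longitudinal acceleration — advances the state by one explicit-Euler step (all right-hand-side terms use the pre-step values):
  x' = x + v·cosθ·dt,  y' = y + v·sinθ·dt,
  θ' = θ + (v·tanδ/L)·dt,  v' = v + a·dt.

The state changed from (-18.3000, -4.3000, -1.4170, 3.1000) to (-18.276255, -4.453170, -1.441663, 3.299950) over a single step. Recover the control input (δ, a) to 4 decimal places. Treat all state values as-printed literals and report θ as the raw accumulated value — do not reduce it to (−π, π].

δ = -0.3081, a = 3.9990

a = (v'−v)/dt = (0.199950)/0.05 = 3.9990
Δθ = θ'−θ = -0.024663;  (v·dt/L) = 3.1000·0.05/2.0 = 0.077500
tan δ = Δθ·L/(v·dt) = -0.318232  →  δ = -0.3081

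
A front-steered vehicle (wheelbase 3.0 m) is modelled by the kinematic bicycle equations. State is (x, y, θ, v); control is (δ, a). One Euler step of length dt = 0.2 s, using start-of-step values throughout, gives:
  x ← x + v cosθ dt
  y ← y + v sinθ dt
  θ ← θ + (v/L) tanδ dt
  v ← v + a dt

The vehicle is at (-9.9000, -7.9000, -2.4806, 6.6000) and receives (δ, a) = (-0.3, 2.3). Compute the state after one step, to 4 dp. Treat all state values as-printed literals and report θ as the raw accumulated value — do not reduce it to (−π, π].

x' = -9.9000 + 6.6000·cos(-2.4806)·0.2 = -10.9420
y' = -7.9000 + 6.6000·sin(-2.4806)·0.2 = -8.7103
θ' = -2.4806 + (6.6000/3.0)·tan(-0.3)·0.2 = -2.6167
v' = 6.6000 + 2.3000·0.2 = 7.0600

(-10.9420, -8.7103, -2.6167, 7.0600)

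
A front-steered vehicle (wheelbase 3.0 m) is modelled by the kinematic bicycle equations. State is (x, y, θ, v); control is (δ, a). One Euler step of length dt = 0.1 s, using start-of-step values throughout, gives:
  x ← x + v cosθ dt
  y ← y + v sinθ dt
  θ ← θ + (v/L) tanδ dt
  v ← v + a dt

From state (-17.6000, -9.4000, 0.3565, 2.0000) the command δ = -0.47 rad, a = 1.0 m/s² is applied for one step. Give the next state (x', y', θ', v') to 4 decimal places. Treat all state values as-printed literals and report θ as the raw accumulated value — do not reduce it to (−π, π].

x' = -17.6000 + 2.0000·cos(0.3565)·0.1 = -17.4126
y' = -9.4000 + 2.0000·sin(0.3565)·0.1 = -9.3302
θ' = 0.3565 + (2.0000/3.0)·tan(-0.47)·0.1 = 0.3226
v' = 2.0000 + 1.0000·0.1 = 2.1000

(-17.4126, -9.3302, 0.3226, 2.1000)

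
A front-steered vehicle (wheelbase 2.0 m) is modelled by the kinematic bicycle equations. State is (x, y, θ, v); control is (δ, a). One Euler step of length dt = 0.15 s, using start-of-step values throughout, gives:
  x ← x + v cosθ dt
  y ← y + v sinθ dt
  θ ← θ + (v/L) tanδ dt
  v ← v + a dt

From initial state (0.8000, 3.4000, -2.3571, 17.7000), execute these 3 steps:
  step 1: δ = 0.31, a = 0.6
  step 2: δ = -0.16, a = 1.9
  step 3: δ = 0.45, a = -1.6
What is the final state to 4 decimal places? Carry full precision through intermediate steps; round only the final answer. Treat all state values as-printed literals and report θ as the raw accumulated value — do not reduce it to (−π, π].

(-3.4994, -3.2453, -1.4923, 17.8350)

after step 1 (δ=0.31, a=0.6): (-1.079068, 1.524332, -1.931865, 17.790000)
after step 2 (δ=-0.16, a=1.9): (-2.021781, -0.972102, -2.147186, 18.075000)
after step 3 (δ=0.45, a=-1.6): (-3.499413, -3.245311, -1.492344, 17.835000)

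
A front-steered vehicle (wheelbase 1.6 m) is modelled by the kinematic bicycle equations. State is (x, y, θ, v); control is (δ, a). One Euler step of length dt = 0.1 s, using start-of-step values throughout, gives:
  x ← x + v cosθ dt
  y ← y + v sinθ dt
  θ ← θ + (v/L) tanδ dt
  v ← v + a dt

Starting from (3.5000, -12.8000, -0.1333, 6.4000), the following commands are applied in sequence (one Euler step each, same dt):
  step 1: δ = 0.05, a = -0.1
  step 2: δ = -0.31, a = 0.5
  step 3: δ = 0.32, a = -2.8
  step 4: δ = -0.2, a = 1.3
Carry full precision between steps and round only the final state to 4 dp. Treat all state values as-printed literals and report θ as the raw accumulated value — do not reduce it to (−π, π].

after step 1 (δ=0.05, a=-0.1): (4.134322, -12.885060, -0.113283, 6.390000)
after step 2 (δ=-0.31, a=0.5): (4.769227, -12.957293, -0.241214, 6.440000)
after step 3 (δ=0.32, a=-2.8): (5.394582, -13.111133, -0.107830, 6.160000)
after step 4 (δ=-0.2, a=1.3): (6.007004, -13.177427, -0.185873, 6.290000)

(6.0070, -13.1774, -0.1859, 6.2900)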